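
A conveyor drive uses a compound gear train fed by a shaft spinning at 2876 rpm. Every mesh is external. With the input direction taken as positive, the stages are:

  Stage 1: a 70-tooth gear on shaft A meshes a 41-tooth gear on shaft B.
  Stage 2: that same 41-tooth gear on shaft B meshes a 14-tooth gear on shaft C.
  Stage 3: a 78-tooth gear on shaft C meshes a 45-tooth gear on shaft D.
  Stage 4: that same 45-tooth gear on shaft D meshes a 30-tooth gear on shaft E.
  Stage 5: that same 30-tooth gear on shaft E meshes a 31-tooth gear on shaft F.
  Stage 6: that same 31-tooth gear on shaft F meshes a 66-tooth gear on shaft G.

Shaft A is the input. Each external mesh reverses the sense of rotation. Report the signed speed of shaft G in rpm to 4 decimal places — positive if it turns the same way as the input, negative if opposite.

+16994.5455 rpm (same as input, |ω| = 16994.5455 rpm)

Stage 1 [70T→41T]: ω = 2876.0000×70/41 = 4910.2439 rpm, dir flips to −; running = −4910.2439
Stage 2 [41T→14T]: ω = 4910.2439×41/14 = 14380.0000 rpm, dir flips to +; running = +14380.0000
Stage 3 [78T→45T]: ω = 14380.0000×78/45 = 24925.3333 rpm, dir flips to −; running = −24925.3333
Stage 4 [45T→30T]: ω = 24925.3333×45/30 = 37388.0000 rpm, dir flips to +; running = +37388.0000
Stage 5 [30T→31T]: ω = 37388.0000×30/31 = 36181.9355 rpm, dir flips to −; running = −36181.9355
Stage 6 [31T→66T]: ω = 36181.9355×31/66 = 16994.5455 rpm, dir flips to +; running = +16994.5455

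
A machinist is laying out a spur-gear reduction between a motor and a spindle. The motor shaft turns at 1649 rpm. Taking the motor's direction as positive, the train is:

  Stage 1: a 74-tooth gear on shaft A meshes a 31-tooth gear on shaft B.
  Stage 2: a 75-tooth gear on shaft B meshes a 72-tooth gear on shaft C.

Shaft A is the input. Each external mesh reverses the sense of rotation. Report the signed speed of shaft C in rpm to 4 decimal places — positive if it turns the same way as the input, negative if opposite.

+4100.3360 rpm (same as input, |ω| = 4100.3360 rpm)

Stage 1 [74T→31T]: ω = 1649.0000×74/31 = 3936.3226 rpm, dir flips to −; running = −3936.3226
Stage 2 [75T→72T]: ω = 3936.3226×75/72 = 4100.3360 rpm, dir flips to +; running = +4100.3360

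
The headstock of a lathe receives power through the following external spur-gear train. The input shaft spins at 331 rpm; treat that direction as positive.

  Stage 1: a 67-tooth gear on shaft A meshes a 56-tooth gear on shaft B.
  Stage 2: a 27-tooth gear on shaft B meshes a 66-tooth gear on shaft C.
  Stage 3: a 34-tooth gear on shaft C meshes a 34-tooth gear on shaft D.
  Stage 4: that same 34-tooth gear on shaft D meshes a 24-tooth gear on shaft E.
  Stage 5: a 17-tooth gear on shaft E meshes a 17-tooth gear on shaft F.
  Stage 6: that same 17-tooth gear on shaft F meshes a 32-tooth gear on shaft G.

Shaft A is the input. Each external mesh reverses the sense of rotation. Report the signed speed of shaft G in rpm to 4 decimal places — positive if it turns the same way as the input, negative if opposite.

Stage 1 [67T→56T]: ω = 331.0000×67/56 = 396.0179 rpm, dir flips to −; running = −396.0179
Stage 2 [27T→66T]: ω = 396.0179×27/66 = 162.0073 rpm, dir flips to +; running = +162.0073
Stage 3 [34T→34T]: ω = 162.0073×34/34 = 162.0073 rpm, dir flips to −; running = −162.0073
Stage 4 [34T→24T]: ω = 162.0073×34/24 = 229.5103 rpm, dir flips to +; running = +229.5103
Stage 5 [17T→17T]: ω = 229.5103×17/17 = 229.5103 rpm, dir flips to −; running = −229.5103
Stage 6 [17T→32T]: ω = 229.5103×17/32 = 121.9274 rpm, dir flips to +; running = +121.9274

+121.9274 rpm (same as input, |ω| = 121.9274 rpm)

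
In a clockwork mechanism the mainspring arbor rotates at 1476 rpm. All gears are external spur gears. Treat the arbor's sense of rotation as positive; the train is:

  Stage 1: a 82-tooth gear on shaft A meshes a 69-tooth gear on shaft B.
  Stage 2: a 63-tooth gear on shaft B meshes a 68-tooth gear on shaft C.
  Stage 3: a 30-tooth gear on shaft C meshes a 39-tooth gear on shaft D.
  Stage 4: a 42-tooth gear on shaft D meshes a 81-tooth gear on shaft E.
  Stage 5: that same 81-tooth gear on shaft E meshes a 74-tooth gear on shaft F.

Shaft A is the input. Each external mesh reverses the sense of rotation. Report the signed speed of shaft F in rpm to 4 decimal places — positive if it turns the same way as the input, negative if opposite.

-709.5075 rpm (opposite to input, |ω| = 709.5075 rpm)

Stage 1 [82T→69T]: ω = 1476.0000×82/69 = 1754.0870 rpm, dir flips to −; running = −1754.0870
Stage 2 [63T→68T]: ω = 1754.0870×63/68 = 1625.1100 rpm, dir flips to +; running = +1625.1100
Stage 3 [30T→39T]: ω = 1625.1100×30/39 = 1250.0846 rpm, dir flips to −; running = −1250.0846
Stage 4 [42T→81T]: ω = 1250.0846×42/81 = 648.1920 rpm, dir flips to +; running = +648.1920
Stage 5 [81T→74T]: ω = 648.1920×81/74 = 709.5075 rpm, dir flips to −; running = −709.5075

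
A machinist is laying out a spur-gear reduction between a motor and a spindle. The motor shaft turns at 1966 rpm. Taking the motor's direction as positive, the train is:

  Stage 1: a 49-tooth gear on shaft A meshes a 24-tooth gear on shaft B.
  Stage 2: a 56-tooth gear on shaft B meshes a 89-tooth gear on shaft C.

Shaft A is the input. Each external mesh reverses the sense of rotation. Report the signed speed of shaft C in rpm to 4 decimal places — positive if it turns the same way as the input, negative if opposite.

+2525.6105 rpm (same as input, |ω| = 2525.6105 rpm)

Stage 1 [49T→24T]: ω = 1966.0000×49/24 = 4013.9167 rpm, dir flips to −; running = −4013.9167
Stage 2 [56T→89T]: ω = 4013.9167×56/89 = 2525.6105 rpm, dir flips to +; running = +2525.6105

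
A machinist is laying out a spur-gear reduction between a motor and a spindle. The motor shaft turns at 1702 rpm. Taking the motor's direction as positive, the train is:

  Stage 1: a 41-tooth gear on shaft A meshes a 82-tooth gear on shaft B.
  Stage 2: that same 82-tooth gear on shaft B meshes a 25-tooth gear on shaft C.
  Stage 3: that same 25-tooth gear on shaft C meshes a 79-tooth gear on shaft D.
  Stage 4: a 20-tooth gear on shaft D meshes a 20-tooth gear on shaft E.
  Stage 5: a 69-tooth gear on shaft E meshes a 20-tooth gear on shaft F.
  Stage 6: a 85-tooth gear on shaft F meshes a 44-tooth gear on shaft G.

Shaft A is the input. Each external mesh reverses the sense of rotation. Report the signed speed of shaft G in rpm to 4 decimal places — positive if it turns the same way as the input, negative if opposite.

Stage 1 [41T→82T]: ω = 1702.0000×41/82 = 851.0000 rpm, dir flips to −; running = −851.0000
Stage 2 [82T→25T]: ω = 851.0000×82/25 = 2791.2800 rpm, dir flips to +; running = +2791.2800
Stage 3 [25T→79T]: ω = 2791.2800×25/79 = 883.3165 rpm, dir flips to −; running = −883.3165
Stage 4 [20T→20T]: ω = 883.3165×20/20 = 883.3165 rpm, dir flips to +; running = +883.3165
Stage 5 [69T→20T]: ω = 883.3165×69/20 = 3047.4418 rpm, dir flips to −; running = −3047.4418
Stage 6 [85T→44T]: ω = 3047.4418×85/44 = 5887.1034 rpm, dir flips to +; running = +5887.1034

+5887.1034 rpm (same as input, |ω| = 5887.1034 rpm)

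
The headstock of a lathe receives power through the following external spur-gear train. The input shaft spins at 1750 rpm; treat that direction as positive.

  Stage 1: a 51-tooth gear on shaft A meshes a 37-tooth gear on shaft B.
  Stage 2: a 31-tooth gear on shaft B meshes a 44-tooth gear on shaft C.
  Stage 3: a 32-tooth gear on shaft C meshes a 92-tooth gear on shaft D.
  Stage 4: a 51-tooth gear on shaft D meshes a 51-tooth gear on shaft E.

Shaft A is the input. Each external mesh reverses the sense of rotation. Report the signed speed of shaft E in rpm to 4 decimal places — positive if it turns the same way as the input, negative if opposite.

+591.1227 rpm (same as input, |ω| = 591.1227 rpm)

Stage 1 [51T→37T]: ω = 1750.0000×51/37 = 2412.1622 rpm, dir flips to −; running = −2412.1622
Stage 2 [31T→44T]: ω = 2412.1622×31/44 = 1699.4779 rpm, dir flips to +; running = +1699.4779
Stage 3 [32T→92T]: ω = 1699.4779×32/92 = 591.1227 rpm, dir flips to −; running = −591.1227
Stage 4 [51T→51T]: ω = 591.1227×51/51 = 591.1227 rpm, dir flips to +; running = +591.1227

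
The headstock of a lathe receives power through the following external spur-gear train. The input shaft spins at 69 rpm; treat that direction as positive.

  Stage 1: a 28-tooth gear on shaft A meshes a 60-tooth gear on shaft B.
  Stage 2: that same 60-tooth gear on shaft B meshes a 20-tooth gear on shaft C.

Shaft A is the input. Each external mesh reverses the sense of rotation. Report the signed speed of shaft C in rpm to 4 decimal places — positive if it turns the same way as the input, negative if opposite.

Stage 1 [28T→60T]: ω = 69.0000×28/60 = 32.2000 rpm, dir flips to −; running = −32.2000
Stage 2 [60T→20T]: ω = 32.2000×60/20 = 96.6000 rpm, dir flips to +; running = +96.6000

+96.6000 rpm (same as input, |ω| = 96.6000 rpm)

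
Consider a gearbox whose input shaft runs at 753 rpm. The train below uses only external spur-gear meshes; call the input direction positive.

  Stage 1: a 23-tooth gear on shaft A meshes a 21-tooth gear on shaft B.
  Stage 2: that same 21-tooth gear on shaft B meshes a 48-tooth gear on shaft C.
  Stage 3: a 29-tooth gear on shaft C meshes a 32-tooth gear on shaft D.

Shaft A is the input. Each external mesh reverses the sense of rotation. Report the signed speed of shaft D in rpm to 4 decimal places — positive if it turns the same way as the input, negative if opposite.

Stage 1 [23T→21T]: ω = 753.0000×23/21 = 824.7143 rpm, dir flips to −; running = −824.7143
Stage 2 [21T→48T]: ω = 824.7143×21/48 = 360.8125 rpm, dir flips to +; running = +360.8125
Stage 3 [29T→32T]: ω = 360.8125×29/32 = 326.9863 rpm, dir flips to −; running = −326.9863

-326.9863 rpm (opposite to input, |ω| = 326.9863 rpm)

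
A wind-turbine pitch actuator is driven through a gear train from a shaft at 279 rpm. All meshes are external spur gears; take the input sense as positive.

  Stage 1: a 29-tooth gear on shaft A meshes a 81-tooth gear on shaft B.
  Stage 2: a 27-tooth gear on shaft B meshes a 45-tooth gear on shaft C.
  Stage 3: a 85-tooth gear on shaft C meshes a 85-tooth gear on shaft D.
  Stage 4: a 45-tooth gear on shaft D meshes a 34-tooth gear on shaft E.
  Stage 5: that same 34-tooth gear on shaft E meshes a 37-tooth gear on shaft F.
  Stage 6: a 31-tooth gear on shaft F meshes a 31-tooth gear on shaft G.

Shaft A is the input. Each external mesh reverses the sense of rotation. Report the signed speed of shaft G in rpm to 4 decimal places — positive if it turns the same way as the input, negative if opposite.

Stage 1 [29T→81T]: ω = 279.0000×29/81 = 99.8889 rpm, dir flips to −; running = −99.8889
Stage 2 [27T→45T]: ω = 99.8889×27/45 = 59.9333 rpm, dir flips to +; running = +59.9333
Stage 3 [85T→85T]: ω = 59.9333×85/85 = 59.9333 rpm, dir flips to −; running = −59.9333
Stage 4 [45T→34T]: ω = 59.9333×45/34 = 79.3235 rpm, dir flips to +; running = +79.3235
Stage 5 [34T→37T]: ω = 79.3235×34/37 = 72.8919 rpm, dir flips to −; running = −72.8919
Stage 6 [31T→31T]: ω = 72.8919×31/31 = 72.8919 rpm, dir flips to +; running = +72.8919

+72.8919 rpm (same as input, |ω| = 72.8919 rpm)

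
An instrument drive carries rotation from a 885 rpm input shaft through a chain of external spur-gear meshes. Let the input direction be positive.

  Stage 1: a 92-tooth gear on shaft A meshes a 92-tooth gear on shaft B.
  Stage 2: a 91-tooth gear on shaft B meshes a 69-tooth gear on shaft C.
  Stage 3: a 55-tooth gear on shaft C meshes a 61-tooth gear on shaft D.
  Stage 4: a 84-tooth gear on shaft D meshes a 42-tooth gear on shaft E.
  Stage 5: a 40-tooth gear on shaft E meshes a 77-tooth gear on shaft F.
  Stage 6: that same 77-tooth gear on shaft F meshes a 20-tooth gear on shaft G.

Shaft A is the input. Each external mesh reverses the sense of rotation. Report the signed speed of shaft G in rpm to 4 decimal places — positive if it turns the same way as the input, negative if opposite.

Stage 1 [92T→92T]: ω = 885.0000×92/92 = 885.0000 rpm, dir flips to −; running = −885.0000
Stage 2 [91T→69T]: ω = 885.0000×91/69 = 1167.1739 rpm, dir flips to +; running = +1167.1739
Stage 3 [55T→61T]: ω = 1167.1739×55/61 = 1052.3699 rpm, dir flips to −; running = −1052.3699
Stage 4 [84T→42T]: ω = 1052.3699×84/42 = 2104.7398 rpm, dir flips to +; running = +2104.7398
Stage 5 [40T→77T]: ω = 2104.7398×40/77 = 1093.3713 rpm, dir flips to −; running = −1093.3713
Stage 6 [77T→20T]: ω = 1093.3713×77/20 = 4209.4797 rpm, dir flips to +; running = +4209.4797

+4209.4797 rpm (same as input, |ω| = 4209.4797 rpm)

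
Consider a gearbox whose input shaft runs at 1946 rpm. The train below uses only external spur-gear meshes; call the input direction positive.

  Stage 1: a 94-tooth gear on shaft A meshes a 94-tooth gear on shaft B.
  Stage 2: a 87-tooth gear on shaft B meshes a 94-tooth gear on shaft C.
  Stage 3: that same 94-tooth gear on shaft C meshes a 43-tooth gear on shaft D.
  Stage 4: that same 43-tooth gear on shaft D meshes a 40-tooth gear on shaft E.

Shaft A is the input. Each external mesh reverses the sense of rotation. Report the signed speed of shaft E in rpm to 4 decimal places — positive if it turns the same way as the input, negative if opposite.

Stage 1 [94T→94T]: ω = 1946.0000×94/94 = 1946.0000 rpm, dir flips to −; running = −1946.0000
Stage 2 [87T→94T]: ω = 1946.0000×87/94 = 1801.0851 rpm, dir flips to +; running = +1801.0851
Stage 3 [94T→43T]: ω = 1801.0851×94/43 = 3937.2558 rpm, dir flips to −; running = −3937.2558
Stage 4 [43T→40T]: ω = 3937.2558×43/40 = 4232.5500 rpm, dir flips to +; running = +4232.5500

+4232.5500 rpm (same as input, |ω| = 4232.5500 rpm)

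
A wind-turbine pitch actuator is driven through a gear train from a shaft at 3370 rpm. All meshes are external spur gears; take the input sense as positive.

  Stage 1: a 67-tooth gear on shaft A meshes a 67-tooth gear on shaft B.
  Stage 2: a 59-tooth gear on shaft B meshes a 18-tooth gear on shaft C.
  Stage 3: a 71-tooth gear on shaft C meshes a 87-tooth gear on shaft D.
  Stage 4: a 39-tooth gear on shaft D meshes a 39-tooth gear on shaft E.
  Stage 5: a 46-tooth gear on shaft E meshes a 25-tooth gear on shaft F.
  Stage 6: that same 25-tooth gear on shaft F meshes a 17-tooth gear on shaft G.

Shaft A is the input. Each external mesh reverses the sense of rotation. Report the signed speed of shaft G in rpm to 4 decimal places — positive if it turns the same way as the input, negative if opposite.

+24392.5618 rpm (same as input, |ω| = 24392.5618 rpm)

Stage 1 [67T→67T]: ω = 3370.0000×67/67 = 3370.0000 rpm, dir flips to −; running = −3370.0000
Stage 2 [59T→18T]: ω = 3370.0000×59/18 = 11046.1111 rpm, dir flips to +; running = +11046.1111
Stage 3 [71T→87T]: ω = 11046.1111×71/87 = 9014.6424 rpm, dir flips to −; running = −9014.6424
Stage 4 [39T→39T]: ω = 9014.6424×39/39 = 9014.6424 rpm, dir flips to +; running = +9014.6424
Stage 5 [46T→25T]: ω = 9014.6424×46/25 = 16586.9420 rpm, dir flips to −; running = −16586.9420
Stage 6 [25T→17T]: ω = 16586.9420×25/17 = 24392.5618 rpm, dir flips to +; running = +24392.5618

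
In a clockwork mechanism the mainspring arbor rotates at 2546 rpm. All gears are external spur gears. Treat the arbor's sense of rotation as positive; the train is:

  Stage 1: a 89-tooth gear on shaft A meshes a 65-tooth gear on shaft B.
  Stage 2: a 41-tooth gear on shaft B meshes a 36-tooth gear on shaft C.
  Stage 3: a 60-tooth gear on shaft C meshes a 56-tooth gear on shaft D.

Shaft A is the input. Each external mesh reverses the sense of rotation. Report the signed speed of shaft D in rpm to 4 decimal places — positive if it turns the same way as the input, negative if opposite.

-4253.8251 rpm (opposite to input, |ω| = 4253.8251 rpm)

Stage 1 [89T→65T]: ω = 2546.0000×89/65 = 3486.0615 rpm, dir flips to −; running = −3486.0615
Stage 2 [41T→36T]: ω = 3486.0615×41/36 = 3970.2368 rpm, dir flips to +; running = +3970.2368
Stage 3 [60T→56T]: ω = 3970.2368×60/56 = 4253.8251 rpm, dir flips to −; running = −4253.8251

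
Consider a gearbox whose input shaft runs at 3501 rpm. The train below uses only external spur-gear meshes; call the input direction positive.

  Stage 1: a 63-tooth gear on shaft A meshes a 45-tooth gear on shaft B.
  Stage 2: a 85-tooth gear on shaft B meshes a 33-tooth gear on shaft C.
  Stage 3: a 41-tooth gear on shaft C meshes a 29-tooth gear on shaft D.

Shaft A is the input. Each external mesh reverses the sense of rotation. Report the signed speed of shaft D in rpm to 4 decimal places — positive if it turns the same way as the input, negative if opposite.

-17848.8809 rpm (opposite to input, |ω| = 17848.8809 rpm)

Stage 1 [63T→45T]: ω = 3501.0000×63/45 = 4901.4000 rpm, dir flips to −; running = −4901.4000
Stage 2 [85T→33T]: ω = 4901.4000×85/33 = 12624.8182 rpm, dir flips to +; running = +12624.8182
Stage 3 [41T→29T]: ω = 12624.8182×41/29 = 17848.8809 rpm, dir flips to −; running = −17848.8809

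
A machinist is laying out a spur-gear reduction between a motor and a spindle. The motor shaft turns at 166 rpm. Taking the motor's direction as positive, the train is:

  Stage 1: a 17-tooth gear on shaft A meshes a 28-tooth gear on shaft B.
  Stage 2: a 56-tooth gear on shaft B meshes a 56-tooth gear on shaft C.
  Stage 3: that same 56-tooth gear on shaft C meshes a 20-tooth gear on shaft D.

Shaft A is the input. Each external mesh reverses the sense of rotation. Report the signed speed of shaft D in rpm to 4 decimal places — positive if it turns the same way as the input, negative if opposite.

Stage 1 [17T→28T]: ω = 166.0000×17/28 = 100.7857 rpm, dir flips to −; running = −100.7857
Stage 2 [56T→56T]: ω = 100.7857×56/56 = 100.7857 rpm, dir flips to +; running = +100.7857
Stage 3 [56T→20T]: ω = 100.7857×56/20 = 282.2000 rpm, dir flips to −; running = −282.2000

-282.2000 rpm (opposite to input, |ω| = 282.2000 rpm)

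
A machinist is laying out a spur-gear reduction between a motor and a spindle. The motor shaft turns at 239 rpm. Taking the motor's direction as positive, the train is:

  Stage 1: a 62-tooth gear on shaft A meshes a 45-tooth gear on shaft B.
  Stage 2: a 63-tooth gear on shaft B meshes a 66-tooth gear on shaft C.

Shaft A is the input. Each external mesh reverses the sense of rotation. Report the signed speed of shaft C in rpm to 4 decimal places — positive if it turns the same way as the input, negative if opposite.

Stage 1 [62T→45T]: ω = 239.0000×62/45 = 329.2889 rpm, dir flips to −; running = −329.2889
Stage 2 [63T→66T]: ω = 329.2889×63/66 = 314.3212 rpm, dir flips to +; running = +314.3212

+314.3212 rpm (same as input, |ω| = 314.3212 rpm)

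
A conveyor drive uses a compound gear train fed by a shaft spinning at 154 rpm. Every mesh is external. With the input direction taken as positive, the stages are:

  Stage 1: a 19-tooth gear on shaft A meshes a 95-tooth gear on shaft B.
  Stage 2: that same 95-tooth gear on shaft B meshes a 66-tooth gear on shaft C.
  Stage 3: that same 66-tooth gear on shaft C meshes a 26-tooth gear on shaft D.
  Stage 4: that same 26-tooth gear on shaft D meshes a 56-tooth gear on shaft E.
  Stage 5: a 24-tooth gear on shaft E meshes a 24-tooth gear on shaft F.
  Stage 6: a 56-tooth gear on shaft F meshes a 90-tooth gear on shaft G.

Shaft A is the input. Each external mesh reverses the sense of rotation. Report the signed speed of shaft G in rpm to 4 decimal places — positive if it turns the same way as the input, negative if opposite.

Stage 1 [19T→95T]: ω = 154.0000×19/95 = 30.8000 rpm, dir flips to −; running = −30.8000
Stage 2 [95T→66T]: ω = 30.8000×95/66 = 44.3333 rpm, dir flips to +; running = +44.3333
Stage 3 [66T→26T]: ω = 44.3333×66/26 = 112.5385 rpm, dir flips to −; running = −112.5385
Stage 4 [26T→56T]: ω = 112.5385×26/56 = 52.2500 rpm, dir flips to +; running = +52.2500
Stage 5 [24T→24T]: ω = 52.2500×24/24 = 52.2500 rpm, dir flips to −; running = −52.2500
Stage 6 [56T→90T]: ω = 52.2500×56/90 = 32.5111 rpm, dir flips to +; running = +32.5111

+32.5111 rpm (same as input, |ω| = 32.5111 rpm)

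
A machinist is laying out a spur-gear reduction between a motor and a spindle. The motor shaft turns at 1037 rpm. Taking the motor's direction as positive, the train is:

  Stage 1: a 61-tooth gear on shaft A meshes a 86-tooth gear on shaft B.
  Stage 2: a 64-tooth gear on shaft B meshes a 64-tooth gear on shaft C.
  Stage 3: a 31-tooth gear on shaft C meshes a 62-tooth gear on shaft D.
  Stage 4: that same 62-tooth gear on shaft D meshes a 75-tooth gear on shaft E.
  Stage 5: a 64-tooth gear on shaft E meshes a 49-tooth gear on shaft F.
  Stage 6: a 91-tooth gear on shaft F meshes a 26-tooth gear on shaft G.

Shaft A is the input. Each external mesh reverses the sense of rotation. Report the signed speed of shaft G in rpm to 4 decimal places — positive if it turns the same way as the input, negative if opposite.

+1389.8326 rpm (same as input, |ω| = 1389.8326 rpm)

Stage 1 [61T→86T]: ω = 1037.0000×61/86 = 735.5465 rpm, dir flips to −; running = −735.5465
Stage 2 [64T→64T]: ω = 735.5465×64/64 = 735.5465 rpm, dir flips to +; running = +735.5465
Stage 3 [31T→62T]: ω = 735.5465×31/62 = 367.7733 rpm, dir flips to −; running = −367.7733
Stage 4 [62T→75T]: ω = 367.7733×62/75 = 304.0259 rpm, dir flips to +; running = +304.0259
Stage 5 [64T→49T]: ω = 304.0259×64/49 = 397.0950 rpm, dir flips to −; running = −397.0950
Stage 6 [91T→26T]: ω = 397.0950×91/26 = 1389.8326 rpm, dir flips to +; running = +1389.8326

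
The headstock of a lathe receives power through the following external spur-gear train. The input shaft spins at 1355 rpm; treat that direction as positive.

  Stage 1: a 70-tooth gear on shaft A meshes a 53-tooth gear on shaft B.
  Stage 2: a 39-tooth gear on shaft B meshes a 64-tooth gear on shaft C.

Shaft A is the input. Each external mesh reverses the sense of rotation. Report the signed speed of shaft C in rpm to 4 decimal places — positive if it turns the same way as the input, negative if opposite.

Stage 1 [70T→53T]: ω = 1355.0000×70/53 = 1789.6226 rpm, dir flips to −; running = −1789.6226
Stage 2 [39T→64T]: ω = 1789.6226×39/64 = 1090.5513 rpm, dir flips to +; running = +1090.5513

+1090.5513 rpm (same as input, |ω| = 1090.5513 rpm)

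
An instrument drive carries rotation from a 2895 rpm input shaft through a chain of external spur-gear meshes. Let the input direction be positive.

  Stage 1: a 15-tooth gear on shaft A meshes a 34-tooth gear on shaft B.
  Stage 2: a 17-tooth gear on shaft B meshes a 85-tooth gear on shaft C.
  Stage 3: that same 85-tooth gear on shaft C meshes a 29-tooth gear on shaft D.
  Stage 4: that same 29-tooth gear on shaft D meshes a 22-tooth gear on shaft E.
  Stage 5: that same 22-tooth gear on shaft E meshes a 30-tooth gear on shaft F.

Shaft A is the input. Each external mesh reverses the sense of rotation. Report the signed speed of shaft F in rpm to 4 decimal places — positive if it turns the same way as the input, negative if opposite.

Stage 1 [15T→34T]: ω = 2895.0000×15/34 = 1277.2059 rpm, dir flips to −; running = −1277.2059
Stage 2 [17T→85T]: ω = 1277.2059×17/85 = 255.4412 rpm, dir flips to +; running = +255.4412
Stage 3 [85T→29T]: ω = 255.4412×85/29 = 748.7069 rpm, dir flips to −; running = −748.7069
Stage 4 [29T→22T]: ω = 748.7069×29/22 = 986.9318 rpm, dir flips to +; running = +986.9318
Stage 5 [22T→30T]: ω = 986.9318×22/30 = 723.7500 rpm, dir flips to −; running = −723.7500

-723.7500 rpm (opposite to input, |ω| = 723.7500 rpm)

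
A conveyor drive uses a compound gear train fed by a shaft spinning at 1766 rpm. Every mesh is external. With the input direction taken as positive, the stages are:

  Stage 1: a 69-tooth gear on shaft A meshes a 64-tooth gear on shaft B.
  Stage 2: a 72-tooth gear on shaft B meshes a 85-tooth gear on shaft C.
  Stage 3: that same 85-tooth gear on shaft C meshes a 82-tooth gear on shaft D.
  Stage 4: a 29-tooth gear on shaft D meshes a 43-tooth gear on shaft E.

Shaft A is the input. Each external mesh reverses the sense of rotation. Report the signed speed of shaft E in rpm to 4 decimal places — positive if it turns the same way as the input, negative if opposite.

+1127.4778 rpm (same as input, |ω| = 1127.4778 rpm)

Stage 1 [69T→64T]: ω = 1766.0000×69/64 = 1903.9688 rpm, dir flips to −; running = −1903.9688
Stage 2 [72T→85T]: ω = 1903.9688×72/85 = 1612.7735 rpm, dir flips to +; running = +1612.7735
Stage 3 [85T→82T]: ω = 1612.7735×85/82 = 1671.7774 rpm, dir flips to −; running = −1671.7774
Stage 4 [29T→43T]: ω = 1671.7774×29/43 = 1127.4778 rpm, dir flips to +; running = +1127.4778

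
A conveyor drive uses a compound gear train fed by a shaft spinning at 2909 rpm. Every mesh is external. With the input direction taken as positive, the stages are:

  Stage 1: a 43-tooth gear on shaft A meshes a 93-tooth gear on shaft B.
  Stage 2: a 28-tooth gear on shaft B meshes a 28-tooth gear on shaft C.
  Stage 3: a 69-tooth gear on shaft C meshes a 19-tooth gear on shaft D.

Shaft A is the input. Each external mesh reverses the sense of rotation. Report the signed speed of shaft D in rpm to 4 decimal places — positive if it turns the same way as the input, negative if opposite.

Stage 1 [43T→93T]: ω = 2909.0000×43/93 = 1345.0215 rpm, dir flips to −; running = −1345.0215
Stage 2 [28T→28T]: ω = 1345.0215×28/28 = 1345.0215 rpm, dir flips to +; running = +1345.0215
Stage 3 [69T→19T]: ω = 1345.0215×69/19 = 4884.5518 rpm, dir flips to −; running = −4884.5518

-4884.5518 rpm (opposite to input, |ω| = 4884.5518 rpm)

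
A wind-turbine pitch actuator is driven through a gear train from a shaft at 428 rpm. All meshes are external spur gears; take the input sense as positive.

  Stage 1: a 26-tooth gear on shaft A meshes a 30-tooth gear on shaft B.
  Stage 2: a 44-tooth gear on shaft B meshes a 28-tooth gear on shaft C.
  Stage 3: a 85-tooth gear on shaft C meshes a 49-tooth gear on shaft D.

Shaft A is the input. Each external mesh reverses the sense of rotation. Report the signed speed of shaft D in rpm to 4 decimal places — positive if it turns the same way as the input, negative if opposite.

Stage 1 [26T→30T]: ω = 428.0000×26/30 = 370.9333 rpm, dir flips to −; running = −370.9333
Stage 2 [44T→28T]: ω = 370.9333×44/28 = 582.8952 rpm, dir flips to +; running = +582.8952
Stage 3 [85T→49T]: ω = 582.8952×85/49 = 1011.1448 rpm, dir flips to −; running = −1011.1448

-1011.1448 rpm (opposite to input, |ω| = 1011.1448 rpm)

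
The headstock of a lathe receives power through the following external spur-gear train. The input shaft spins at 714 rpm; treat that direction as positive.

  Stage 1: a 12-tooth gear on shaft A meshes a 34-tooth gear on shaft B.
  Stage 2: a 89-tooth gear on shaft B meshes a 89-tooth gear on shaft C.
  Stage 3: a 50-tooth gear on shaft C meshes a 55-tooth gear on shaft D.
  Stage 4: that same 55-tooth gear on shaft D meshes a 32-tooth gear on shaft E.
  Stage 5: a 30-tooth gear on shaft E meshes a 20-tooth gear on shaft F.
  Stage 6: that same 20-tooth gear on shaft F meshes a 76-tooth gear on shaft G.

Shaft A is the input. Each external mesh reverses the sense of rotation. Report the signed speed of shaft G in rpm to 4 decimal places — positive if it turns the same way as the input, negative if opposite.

+155.4276 rpm (same as input, |ω| = 155.4276 rpm)

Stage 1 [12T→34T]: ω = 714.0000×12/34 = 252.0000 rpm, dir flips to −; running = −252.0000
Stage 2 [89T→89T]: ω = 252.0000×89/89 = 252.0000 rpm, dir flips to +; running = +252.0000
Stage 3 [50T→55T]: ω = 252.0000×50/55 = 229.0909 rpm, dir flips to −; running = −229.0909
Stage 4 [55T→32T]: ω = 229.0909×55/32 = 393.7500 rpm, dir flips to +; running = +393.7500
Stage 5 [30T→20T]: ω = 393.7500×30/20 = 590.6250 rpm, dir flips to −; running = −590.6250
Stage 6 [20T→76T]: ω = 590.6250×20/76 = 155.4276 rpm, dir flips to +; running = +155.4276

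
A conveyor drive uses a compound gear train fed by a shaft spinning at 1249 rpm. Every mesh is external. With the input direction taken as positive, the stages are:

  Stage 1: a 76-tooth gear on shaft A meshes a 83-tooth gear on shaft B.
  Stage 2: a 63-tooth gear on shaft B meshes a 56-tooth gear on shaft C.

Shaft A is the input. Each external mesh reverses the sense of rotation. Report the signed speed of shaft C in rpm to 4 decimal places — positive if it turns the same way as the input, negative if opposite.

Stage 1 [76T→83T]: ω = 1249.0000×76/83 = 1143.6627 rpm, dir flips to −; running = −1143.6627
Stage 2 [63T→56T]: ω = 1143.6627×63/56 = 1286.6205 rpm, dir flips to +; running = +1286.6205

+1286.6205 rpm (same as input, |ω| = 1286.6205 rpm)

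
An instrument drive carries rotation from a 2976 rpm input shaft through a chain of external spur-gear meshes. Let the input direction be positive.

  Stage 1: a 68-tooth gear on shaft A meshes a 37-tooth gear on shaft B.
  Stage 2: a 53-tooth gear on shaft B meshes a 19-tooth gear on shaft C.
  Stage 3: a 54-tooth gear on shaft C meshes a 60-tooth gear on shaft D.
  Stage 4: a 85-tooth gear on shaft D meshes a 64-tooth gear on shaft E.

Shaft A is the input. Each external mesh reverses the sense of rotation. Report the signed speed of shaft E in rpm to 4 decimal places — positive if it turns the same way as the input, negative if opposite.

Stage 1 [68T→37T]: ω = 2976.0000×68/37 = 5469.4054 rpm, dir flips to −; running = −5469.4054
Stage 2 [53T→19T]: ω = 5469.4054×53/19 = 15256.7624 rpm, dir flips to +; running = +15256.7624
Stage 3 [54T→60T]: ω = 15256.7624×54/60 = 13731.0862 rpm, dir flips to −; running = −13731.0862
Stage 4 [85T→64T]: ω = 13731.0862×85/64 = 18236.5989 rpm, dir flips to +; running = +18236.5989

+18236.5989 rpm (same as input, |ω| = 18236.5989 rpm)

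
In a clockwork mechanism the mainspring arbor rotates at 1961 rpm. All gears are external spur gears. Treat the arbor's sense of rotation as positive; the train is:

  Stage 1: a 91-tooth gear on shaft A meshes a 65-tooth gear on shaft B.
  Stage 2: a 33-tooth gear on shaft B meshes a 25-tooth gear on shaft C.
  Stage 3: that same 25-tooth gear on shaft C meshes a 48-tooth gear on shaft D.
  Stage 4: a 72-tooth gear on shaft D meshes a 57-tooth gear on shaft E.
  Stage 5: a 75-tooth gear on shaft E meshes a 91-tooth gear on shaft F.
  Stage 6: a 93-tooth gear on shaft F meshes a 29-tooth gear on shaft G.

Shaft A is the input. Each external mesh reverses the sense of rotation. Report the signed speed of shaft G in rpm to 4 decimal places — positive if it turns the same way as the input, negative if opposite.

Stage 1 [91T→65T]: ω = 1961.0000×91/65 = 2745.4000 rpm, dir flips to −; running = −2745.4000
Stage 2 [33T→25T]: ω = 2745.4000×33/25 = 3623.9280 rpm, dir flips to +; running = +3623.9280
Stage 3 [25T→48T]: ω = 3623.9280×25/48 = 1887.4625 rpm, dir flips to −; running = −1887.4625
Stage 4 [72T→57T]: ω = 1887.4625×72/57 = 2384.1632 rpm, dir flips to +; running = +2384.1632
Stage 5 [75T→91T]: ω = 2384.1632×75/91 = 1964.9696 rpm, dir flips to −; running = −1964.9696
Stage 6 [93T→29T]: ω = 1964.9696×93/29 = 6301.4543 rpm, dir flips to +; running = +6301.4543

+6301.4543 rpm (same as input, |ω| = 6301.4543 rpm)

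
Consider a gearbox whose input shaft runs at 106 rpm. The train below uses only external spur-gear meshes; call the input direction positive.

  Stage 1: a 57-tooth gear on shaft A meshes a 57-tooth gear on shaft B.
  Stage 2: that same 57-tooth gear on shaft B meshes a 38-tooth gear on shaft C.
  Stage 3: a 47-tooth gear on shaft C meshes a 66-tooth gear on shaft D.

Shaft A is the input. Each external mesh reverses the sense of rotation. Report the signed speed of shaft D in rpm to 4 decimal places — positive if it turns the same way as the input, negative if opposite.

Stage 1 [57T→57T]: ω = 106.0000×57/57 = 106.0000 rpm, dir flips to −; running = −106.0000
Stage 2 [57T→38T]: ω = 106.0000×57/38 = 159.0000 rpm, dir flips to +; running = +159.0000
Stage 3 [47T→66T]: ω = 159.0000×47/66 = 113.2273 rpm, dir flips to −; running = −113.2273

-113.2273 rpm (opposite to input, |ω| = 113.2273 rpm)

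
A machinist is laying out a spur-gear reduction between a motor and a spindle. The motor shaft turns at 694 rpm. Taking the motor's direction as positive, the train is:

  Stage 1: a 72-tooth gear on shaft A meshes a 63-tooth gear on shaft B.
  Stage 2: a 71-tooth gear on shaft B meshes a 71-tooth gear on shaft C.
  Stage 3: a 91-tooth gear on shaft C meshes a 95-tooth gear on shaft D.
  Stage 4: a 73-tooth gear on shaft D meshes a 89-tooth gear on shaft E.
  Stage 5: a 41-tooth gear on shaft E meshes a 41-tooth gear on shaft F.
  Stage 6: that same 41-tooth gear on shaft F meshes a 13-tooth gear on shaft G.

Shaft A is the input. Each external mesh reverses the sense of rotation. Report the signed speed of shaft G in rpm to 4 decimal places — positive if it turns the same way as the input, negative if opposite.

Stage 1 [72T→63T]: ω = 694.0000×72/63 = 793.1429 rpm, dir flips to −; running = −793.1429
Stage 2 [71T→71T]: ω = 793.1429×71/71 = 793.1429 rpm, dir flips to +; running = +793.1429
Stage 3 [91T→95T]: ω = 793.1429×91/95 = 759.7474 rpm, dir flips to −; running = −759.7474
Stage 4 [73T→89T]: ω = 759.7474×73/89 = 623.1636 rpm, dir flips to +; running = +623.1636
Stage 5 [41T→41T]: ω = 623.1636×41/41 = 623.1636 rpm, dir flips to −; running = −623.1636
Stage 6 [41T→13T]: ω = 623.1636×41/13 = 1965.3620 rpm, dir flips to +; running = +1965.3620

+1965.3620 rpm (same as input, |ω| = 1965.3620 rpm)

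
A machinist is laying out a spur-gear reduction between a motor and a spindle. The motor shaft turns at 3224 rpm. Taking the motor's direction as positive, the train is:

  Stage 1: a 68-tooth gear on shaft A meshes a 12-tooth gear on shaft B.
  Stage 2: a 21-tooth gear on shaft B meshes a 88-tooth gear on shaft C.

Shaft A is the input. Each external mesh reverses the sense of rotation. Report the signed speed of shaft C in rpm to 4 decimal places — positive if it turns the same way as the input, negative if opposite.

Stage 1 [68T→12T]: ω = 3224.0000×68/12 = 18269.3333 rpm, dir flips to −; running = −18269.3333
Stage 2 [21T→88T]: ω = 18269.3333×21/88 = 4359.7273 rpm, dir flips to +; running = +4359.7273

+4359.7273 rpm (same as input, |ω| = 4359.7273 rpm)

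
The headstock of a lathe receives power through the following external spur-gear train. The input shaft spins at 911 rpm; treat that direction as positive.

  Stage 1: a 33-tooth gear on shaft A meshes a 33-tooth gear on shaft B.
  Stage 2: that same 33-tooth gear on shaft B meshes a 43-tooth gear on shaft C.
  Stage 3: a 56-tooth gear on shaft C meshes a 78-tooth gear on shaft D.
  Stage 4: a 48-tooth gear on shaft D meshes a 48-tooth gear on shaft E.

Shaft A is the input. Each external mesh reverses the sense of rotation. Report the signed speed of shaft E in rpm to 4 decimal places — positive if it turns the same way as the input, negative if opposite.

+501.9463 rpm (same as input, |ω| = 501.9463 rpm)

Stage 1 [33T→33T]: ω = 911.0000×33/33 = 911.0000 rpm, dir flips to −; running = −911.0000
Stage 2 [33T→43T]: ω = 911.0000×33/43 = 699.1395 rpm, dir flips to +; running = +699.1395
Stage 3 [56T→78T]: ω = 699.1395×56/78 = 501.9463 rpm, dir flips to −; running = −501.9463
Stage 4 [48T→48T]: ω = 501.9463×48/48 = 501.9463 rpm, dir flips to +; running = +501.9463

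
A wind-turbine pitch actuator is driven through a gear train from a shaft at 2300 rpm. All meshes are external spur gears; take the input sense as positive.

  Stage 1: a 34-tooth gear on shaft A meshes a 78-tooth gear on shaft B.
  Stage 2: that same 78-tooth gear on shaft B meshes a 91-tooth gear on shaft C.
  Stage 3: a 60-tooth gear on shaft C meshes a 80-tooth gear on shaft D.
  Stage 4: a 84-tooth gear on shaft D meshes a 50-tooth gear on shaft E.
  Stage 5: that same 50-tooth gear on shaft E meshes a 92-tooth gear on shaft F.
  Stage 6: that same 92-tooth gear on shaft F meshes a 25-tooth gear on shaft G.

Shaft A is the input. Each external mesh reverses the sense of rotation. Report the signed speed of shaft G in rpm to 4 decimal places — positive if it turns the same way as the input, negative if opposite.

Stage 1 [34T→78T]: ω = 2300.0000×34/78 = 1002.5641 rpm, dir flips to −; running = −1002.5641
Stage 2 [78T→91T]: ω = 1002.5641×78/91 = 859.3407 rpm, dir flips to +; running = +859.3407
Stage 3 [60T→80T]: ω = 859.3407×60/80 = 644.5055 rpm, dir flips to −; running = −644.5055
Stage 4 [84T→50T]: ω = 644.5055×84/50 = 1082.7692 rpm, dir flips to +; running = +1082.7692
Stage 5 [50T→92T]: ω = 1082.7692×50/92 = 588.4615 rpm, dir flips to −; running = −588.4615
Stage 6 [92T→25T]: ω = 588.4615×92/25 = 2165.5385 rpm, dir flips to +; running = +2165.5385

+2165.5385 rpm (same as input, |ω| = 2165.5385 rpm)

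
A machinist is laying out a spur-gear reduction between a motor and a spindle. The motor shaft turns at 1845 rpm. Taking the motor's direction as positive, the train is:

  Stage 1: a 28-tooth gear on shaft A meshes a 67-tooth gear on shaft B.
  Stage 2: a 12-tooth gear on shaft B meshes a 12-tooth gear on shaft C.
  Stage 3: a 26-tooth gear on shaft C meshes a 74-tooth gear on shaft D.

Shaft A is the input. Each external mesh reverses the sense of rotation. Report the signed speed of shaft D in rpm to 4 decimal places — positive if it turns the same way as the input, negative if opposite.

Stage 1 [28T→67T]: ω = 1845.0000×28/67 = 771.0448 rpm, dir flips to −; running = −771.0448
Stage 2 [12T→12T]: ω = 771.0448×12/12 = 771.0448 rpm, dir flips to +; running = +771.0448
Stage 3 [26T→74T]: ω = 771.0448×26/74 = 270.9076 rpm, dir flips to −; running = −270.9076

-270.9076 rpm (opposite to input, |ω| = 270.9076 rpm)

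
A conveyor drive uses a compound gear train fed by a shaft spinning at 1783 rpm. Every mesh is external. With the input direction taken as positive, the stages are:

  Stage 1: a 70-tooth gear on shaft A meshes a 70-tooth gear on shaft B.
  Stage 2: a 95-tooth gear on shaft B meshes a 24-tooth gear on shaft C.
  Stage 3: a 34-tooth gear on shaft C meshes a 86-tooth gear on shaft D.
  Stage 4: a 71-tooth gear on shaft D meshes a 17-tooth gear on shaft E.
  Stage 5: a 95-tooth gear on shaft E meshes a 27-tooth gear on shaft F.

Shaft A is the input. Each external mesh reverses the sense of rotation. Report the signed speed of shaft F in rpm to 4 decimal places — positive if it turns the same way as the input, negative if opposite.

Stage 1 [70T→70T]: ω = 1783.0000×70/70 = 1783.0000 rpm, dir flips to −; running = −1783.0000
Stage 2 [95T→24T]: ω = 1783.0000×95/24 = 7057.7083 rpm, dir flips to +; running = +7057.7083
Stage 3 [34T→86T]: ω = 7057.7083×34/86 = 2790.2568 rpm, dir flips to −; running = −2790.2568
Stage 4 [71T→17T]: ω = 2790.2568×71/17 = 11653.4254 rpm, dir flips to +; running = +11653.4254
Stage 5 [95T→27T]: ω = 11653.4254×95/27 = 41002.7930 rpm, dir flips to −; running = −41002.7930

-41002.7930 rpm (opposite to input, |ω| = 41002.7930 rpm)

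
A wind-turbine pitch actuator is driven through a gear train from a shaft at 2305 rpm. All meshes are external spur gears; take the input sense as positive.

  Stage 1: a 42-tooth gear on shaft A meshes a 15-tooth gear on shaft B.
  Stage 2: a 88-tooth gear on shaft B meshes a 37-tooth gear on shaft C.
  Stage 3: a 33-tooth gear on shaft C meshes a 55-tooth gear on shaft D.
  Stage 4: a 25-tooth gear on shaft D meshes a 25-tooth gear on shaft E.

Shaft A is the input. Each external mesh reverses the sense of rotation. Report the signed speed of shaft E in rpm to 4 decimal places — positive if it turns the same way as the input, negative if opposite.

Stage 1 [42T→15T]: ω = 2305.0000×42/15 = 6454.0000 rpm, dir flips to −; running = −6454.0000
Stage 2 [88T→37T]: ω = 6454.0000×88/37 = 15350.0541 rpm, dir flips to +; running = +15350.0541
Stage 3 [33T→55T]: ω = 15350.0541×33/55 = 9210.0324 rpm, dir flips to −; running = −9210.0324
Stage 4 [25T→25T]: ω = 9210.0324×25/25 = 9210.0324 rpm, dir flips to +; running = +9210.0324

+9210.0324 rpm (same as input, |ω| = 9210.0324 rpm)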